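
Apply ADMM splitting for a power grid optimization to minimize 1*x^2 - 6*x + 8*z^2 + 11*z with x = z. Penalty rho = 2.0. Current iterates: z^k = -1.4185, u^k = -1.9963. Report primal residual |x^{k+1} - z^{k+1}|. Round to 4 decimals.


ADMM iteration with rho = 2.0, z^k = -1.4185, u^k = -1.9963
Step 1: x-update.
Minimize 1*x^2 - 6*x + (2.0/2)*(x + 1.4185 - 1.9963)^2
FOC: (2*1 + 2.0)*x = 6 + 2.0*(-1.4185 + 1.9963)
x^{k+1} = 1.7889
Step 2: z-update.
Minimize 8*z^2 + 11*z + (2.0/2)*(1.7889 - z - 1.9963)^2
FOC: (2*8 + 2.0)*z = -11 + 2.0*(1.7889 - 1.9963)
z^{k+1} = -0.6342
Step 3: u-update.
u^{k+1} = -1.9963 + 1.7889 + 0.6342 = 0.4268
Step 4: Primal residual = |1.7889 + 0.6342| = 2.4231


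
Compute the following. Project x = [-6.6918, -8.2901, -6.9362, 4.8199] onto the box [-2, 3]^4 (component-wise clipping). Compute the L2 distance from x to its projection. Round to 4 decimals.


Project each component onto [-2, 3].
clip(-6.6918) = -2.0, clip(-8.2901) = -2.0, clip(-6.9362) = -2.0, clip(4.8199) = 3.0
Projection = [-2.0, -2.0, -2.0, 3.0]
Squared diffs: [22.013, 39.5654, 24.3661, 3.312]
Distance = sqrt(89.2565) = 9.4476


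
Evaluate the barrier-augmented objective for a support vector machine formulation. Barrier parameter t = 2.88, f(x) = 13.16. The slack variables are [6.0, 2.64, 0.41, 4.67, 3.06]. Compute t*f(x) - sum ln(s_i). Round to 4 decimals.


Step 1: Compute log-barrier.
ln values: [1.7918, 0.9708, -0.8916, 1.5412, 1.1184]
phi = -(1.7918 + 0.9708 - 0.8916 + 1.5412 + 1.1184) = -4.5305
Step 2: Compute augmented objective.
t*f(x) = 2.88*13.16 = 37.9008
Total = 37.9008 - 4.5305 = 33.3703


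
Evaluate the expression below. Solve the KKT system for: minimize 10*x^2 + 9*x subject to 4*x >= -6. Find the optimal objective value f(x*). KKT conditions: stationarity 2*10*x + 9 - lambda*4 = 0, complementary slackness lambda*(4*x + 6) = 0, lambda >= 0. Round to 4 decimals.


Step 1: Try lambda = 0 (constraint inactive).
Stationarity: 2*10*x + 9 = 0
x* = -9/(2*10) = -0.45
Check constraint: 4*-0.45 = -1.8 >= -6 -- satisfied.
Step 2: Compute optimal value.
f(x*) = 10*(-0.45)^2 + 9*(-0.45) = -2.025


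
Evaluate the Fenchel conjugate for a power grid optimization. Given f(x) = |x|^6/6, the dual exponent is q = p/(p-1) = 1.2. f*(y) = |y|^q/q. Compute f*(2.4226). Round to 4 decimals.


The conjugate exponent q satisfies 1/p + 1/q = 1.
p = 6, so q = 6/(6 - 1) = 1.2
|y|^q = 2.4226^1.2 = 2.8916
f*(2.4226) = 2.8916 / 1.2 = 2.4097


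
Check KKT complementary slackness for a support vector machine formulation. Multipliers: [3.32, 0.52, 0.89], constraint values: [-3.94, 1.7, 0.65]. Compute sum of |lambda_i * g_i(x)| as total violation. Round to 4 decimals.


KKT complementary slackness check:
lambda_1 * g_1 = 3.32 * -3.94 = -13.0808
lambda_2 * g_2 = 0.52 * 1.7 = 0.884
lambda_3 * g_3 = 0.89 * 0.65 = 0.5785
Total violation = 13.0808 + 0.884 + 0.5785 = 14.5433


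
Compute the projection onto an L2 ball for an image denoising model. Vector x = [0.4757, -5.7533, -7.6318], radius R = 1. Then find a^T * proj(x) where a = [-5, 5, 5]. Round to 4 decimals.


Step 1: Compute ||x|| (intermediates to 6 decimals).
||x|| = sqrt(0.4757^2 + (-5.7533)^2 + (-7.6318)^2) = 9.56928
Step 2: Project.
Since ||x|| > R, scale = R/||x|| = 1/9.56928 = 0.104501, proj(x) = scale * x
proj(x) = [0.049711, -0.601226, -0.797531]
Step 3: Dot product.
a^T * proj(x) = -5*0.049711 + 5*(-0.601226) + 5*(-0.797531) = -7.2423


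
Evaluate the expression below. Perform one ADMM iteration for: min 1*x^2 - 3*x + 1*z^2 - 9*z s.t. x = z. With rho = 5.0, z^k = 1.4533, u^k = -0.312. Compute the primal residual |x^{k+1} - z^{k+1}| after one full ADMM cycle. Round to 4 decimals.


ADMM iteration with rho = 5.0, z^k = 1.4533, u^k = -0.312
Step 1: x-update.
Minimize 1*x^2 - 3*x + (5.0/2)*(x - 1.4533 - 0.312)^2
FOC: (2*1 + 5.0)*x = 3 + 5.0*(1.4533 + 0.312)
x^{k+1} = 1.6895
Step 2: z-update.
Minimize 1*z^2 - 9*z + (5.0/2)*(1.6895 - z - 0.312)^2
FOC: (2*1 + 5.0)*z = 9 + 5.0*(1.6895 - 0.312)
z^{k+1} = 2.2696
Step 3: u-update.
u^{k+1} = -0.312 + 1.6895 - 2.2696 = -0.8921
Step 4: Primal residual = |1.6895 - 2.2696| = 0.5801


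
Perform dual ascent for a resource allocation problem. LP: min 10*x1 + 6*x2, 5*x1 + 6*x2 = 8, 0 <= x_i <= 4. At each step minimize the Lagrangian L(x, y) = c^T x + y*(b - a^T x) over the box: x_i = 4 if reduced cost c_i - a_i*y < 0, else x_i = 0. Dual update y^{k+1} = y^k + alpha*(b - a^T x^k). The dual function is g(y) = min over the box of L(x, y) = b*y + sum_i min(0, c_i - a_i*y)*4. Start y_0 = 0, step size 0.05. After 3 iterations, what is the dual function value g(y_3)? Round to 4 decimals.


Dual ascent for LP: min 10*x1 + 6*x2, 5*x1 + 6*x2 = 8, 0 <= x_i <= 4
Step 1: y^k = 0.0, reduced costs: (10.0, 6.0)
  x^k = (0.0, 0.0), subgradient = b - a^T x = 8.0
  y^{k+1} = 0.0 + 0.05*8.0 = 0.4
Step 2: y^k = 0.4, reduced costs: (8.0, 3.6)
  x^k = (0.0, 0.0), subgradient = b - a^T x = 8.0
  y^{k+1} = 0.4 + 0.05*8.0 = 0.8
Step 3: y^k = 0.8, reduced costs: (6.0, 1.2)
  x^k = (0.0, 0.0), subgradient = b - a^T x = 8.0
  y^{k+1} = 0.8 + 0.05*8.0 = 1.2
Dual objective at y_3 = 1.2: reduced costs (4.0, -1.2), box minimizer x = (0.0, 4.0)
g(y_3) = b*y + (c1 - a1*y)*x1 + (c2 - a2*y)*x2 = 8*1.2 + 4.0*0.0 + (-1.2)*4.0 = 9.6 + 0.0 - 4.8 = 4.8


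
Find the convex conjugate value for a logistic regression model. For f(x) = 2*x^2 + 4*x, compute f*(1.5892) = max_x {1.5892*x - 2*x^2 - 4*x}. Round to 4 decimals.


f*(y) = sup_x {y*x - a*x^2 - b*x} = sup_x {(y-b)*x - a*x^2}
FOC: (y - b) - 2a*x = 0 => x* = (y - b)/(2a)
x* = (1.5892 - 4)/(2*2) = -0.6027
f*(1.5892) = (y-b)^2/(4a) = (1.5892 - 4)^2/(4*2)
= 5.812/8 = 0.7265


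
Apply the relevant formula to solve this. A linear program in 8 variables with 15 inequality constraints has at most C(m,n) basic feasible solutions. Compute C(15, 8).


Each vertex corresponds to some choice of n active constraints out of m, so the number of vertices is at most C(m, n) = m! / (n!(m-n)!).
m = 15, n = 8
Numerator: 15 * 14 * 13 * 12 * 11 * 10 * 9 * 8
Denominator: 8! = 40320
C(15, 8) = 6435


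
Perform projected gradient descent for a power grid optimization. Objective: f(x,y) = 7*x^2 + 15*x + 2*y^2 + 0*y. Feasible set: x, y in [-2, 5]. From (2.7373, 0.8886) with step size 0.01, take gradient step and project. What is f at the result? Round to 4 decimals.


Step 1: Compute gradient at (2.7373, 0.8886).
grad_x = 2*7*2.7373 + 15 = 53.3222
grad_y = 2*2*0.8886 + 0 = 3.5544
Step 2: Gradient step.
x_raw = 2.7373 - 0.01*53.3222 = 2.2041
y_raw = 0.8886 - 0.01*3.5544 = 0.8531
Step 3: Project onto [-2, 5].
x_proj = clip(2.2041) = 2.2041
y_proj = clip(0.8531) = 0.8531
Step 4: Evaluate f.
f(2.2041, 0.8531) = 68.5223


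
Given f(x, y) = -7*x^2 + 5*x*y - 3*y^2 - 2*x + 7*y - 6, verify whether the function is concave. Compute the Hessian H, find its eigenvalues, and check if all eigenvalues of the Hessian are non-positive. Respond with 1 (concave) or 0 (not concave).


The Hessian of f(x,y) = -7*x^2 + 5*x*y - 3*y^2 - 2*x + 7*y - 6 is:
H = [[-14, 5], [5, -6]]
Trace = -14 - 6 = -20
Determinant = -14*-6 - (5)^2 = 59
Discriminant = (-20)^2 - 4*59 = 164.0
Eigenvalues: lambda_1 = -16.4031, lambda_2 = -3.5969
The function is concave.

1


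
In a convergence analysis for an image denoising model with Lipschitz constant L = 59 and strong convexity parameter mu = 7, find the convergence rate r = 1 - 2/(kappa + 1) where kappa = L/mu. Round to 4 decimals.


Step 1: Compute the condition number.
kappa = L/mu = 59/7 = 8.4286
Step 2: Compute the convergence rate.
r = 1 - 2/(kappa + 1) = 1 - 2*mu/(L + mu) = (L - mu)/(L + mu) = 52/66 = 0.7879


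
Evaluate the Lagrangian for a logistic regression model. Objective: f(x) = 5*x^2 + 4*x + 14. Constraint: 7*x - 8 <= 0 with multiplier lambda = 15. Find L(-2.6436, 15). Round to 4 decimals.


Step 1: Evaluate f(x).
f(-2.6436) = 5*(-2.6436)^2 + 4*(-2.6436) + 14 = 38.3687
Step 2: Evaluate g(x).
g(-2.6436) = 7*-2.6436 - 8 = -26.5052
Step 3: Compute Lagrangian.
L = 38.3687 + 15*-26.5052 = -359.2093


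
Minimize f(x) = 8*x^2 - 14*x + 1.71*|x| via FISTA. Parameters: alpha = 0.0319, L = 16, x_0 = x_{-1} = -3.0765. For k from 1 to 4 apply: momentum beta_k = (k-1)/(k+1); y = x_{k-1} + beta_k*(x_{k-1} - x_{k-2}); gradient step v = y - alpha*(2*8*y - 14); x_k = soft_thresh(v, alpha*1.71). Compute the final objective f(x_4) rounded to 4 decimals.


FISTA on f(x) = 8*x^2 - 14*x + 1.71*|x|
L = 16, alpha = 0.0319
Iteration 1: beta = 0.0, y = -3.0765 + 0.0*(-3.0765 + 3.0765) = -3.0765
  grad(y) = -63.224, v = y - alpha*grad = -1.0597
  prox(v) = soft_thresh(-1.0597, 0.0545) = -1.0051
Iteration 2: beta = 0.3333, y = -1.0051 + 0.3333*(-1.0051 + 3.0765) = -0.3146
  grad(y) = -19.0342, v = y - alpha*grad = 0.2926
  prox(v) = soft_thresh(0.2926, 0.0545) = 0.238
Iteration 3: beta = 0.5, y = 0.238 + 0.5*(0.238 + 1.0051) = 0.8596
  grad(y) = -0.2471, v = y - alpha*grad = 0.8674
  prox(v) = soft_thresh(0.8674, 0.0545) = 0.8129
Iteration 4: beta = 0.6, y = 0.8129 + 0.6*(0.8129 - 0.238) = 1.1578
  grad(y) = 4.5252, v = y - alpha*grad = 1.0135
  prox(v) = soft_thresh(1.0135, 0.0545) = 0.9589
f(x_4) = 8*0.9589^2 - 14*0.9589 + 1.71*|0.9589| = -4.4289


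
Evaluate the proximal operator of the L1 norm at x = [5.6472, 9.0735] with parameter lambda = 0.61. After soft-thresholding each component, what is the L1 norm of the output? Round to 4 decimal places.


Soft-thresholding with lambda = 0.61:
prox(5.6472) = sign(5.6472)*max(|5.6472| - 0.61, 0) = 5.0372
prox(9.0735) = sign(9.0735)*max(|9.0735| - 0.61, 0) = 8.4635
prox(x) = [5.0372, 8.4635]
||prox(x)||_1 = 5.0372 + 8.4635 = 13.5007


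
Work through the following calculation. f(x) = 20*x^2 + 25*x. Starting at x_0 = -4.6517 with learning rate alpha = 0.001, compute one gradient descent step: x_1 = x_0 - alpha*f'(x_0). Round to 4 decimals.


We compute the gradient at x_0 and apply the update.
f'(x) = 40*x + 25
f'(-4.6517) = 40*-4.6517 + 25 = -161.068
x_1 = -4.6517 - 0.001*-161.068 = -4.4906


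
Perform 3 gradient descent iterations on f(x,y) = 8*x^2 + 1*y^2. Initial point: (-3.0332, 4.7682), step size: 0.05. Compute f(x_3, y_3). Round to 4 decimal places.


Gradient descent on f(x,y) = 8*x^2 + 1*y^2.
Starting point: (-3.0332, 4.7682), alpha = 0.05
Step 1: grad_x = 2*8*-3.0332 = -48.5312, grad_y = 2*1*4.7682 = 9.5364
  x_1 = -3.0332 - 0.05*-48.5312 = -0.6066
  y_1 = 4.7682 - 0.05*9.5364 = 4.2914
Step 2: grad_x = 2*8*-0.6066 = -9.7062, grad_y = 2*1*4.2914 = 8.5828
  x_2 = -0.6066 - 0.05*-9.7062 = -0.1213
  y_2 = 4.2914 - 0.05*8.5828 = 3.8622
Step 3: grad_x = 2*8*-0.1213 = -1.9412, grad_y = 2*1*3.8622 = 7.7245
  x_3 = -0.1213 - 0.05*-1.9412 = -0.0243
  y_3 = 3.8622 - 0.05*7.7245 = 3.476
f(-0.0243, 3.476) = 8*(-0.0243)^2 + 1*3.476^2 = 12.0874


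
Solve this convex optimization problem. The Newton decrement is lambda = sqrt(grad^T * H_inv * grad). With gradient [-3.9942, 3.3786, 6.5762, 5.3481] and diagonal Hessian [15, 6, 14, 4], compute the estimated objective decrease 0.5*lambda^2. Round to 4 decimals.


Step 1: H is diagonal, so H^(-1) * g = [-0.2663, 0.5631, 0.4697, 1.337].
Step 2: g^T H^(-1) g = sum_i g_i^2 / H_ii
  = (-3.9942)^2/15 + (3.3786)^2/6 + (6.5762)^2/14 + (5.3481)^2/4
  = 1.0636 + 1.9025 + 3.089 + 7.1505 = 13.2056
Step 3: Objective decrease = 0.5 * g^T H^(-1) g = 6.6028


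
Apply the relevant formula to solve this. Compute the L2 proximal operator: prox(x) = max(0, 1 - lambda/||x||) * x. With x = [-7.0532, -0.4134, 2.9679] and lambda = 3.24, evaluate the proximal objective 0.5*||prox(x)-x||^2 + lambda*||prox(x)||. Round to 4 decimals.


Step 1: Compute ||x||.
||x|| = 7.6634
Step 2: Compute scaling factor.
scale = max(0, 1 - 3.24/7.6634) = 0.5772
Step 3: prox(x) = [-4.0712, -0.2386, 1.7131]
||prox(x)|| = 4.4234
Step 4: Proximal objective.
0.5*||prox-x||^2 = 5.2488
lambda*||prox|| = 14.3318
Total = 19.5805


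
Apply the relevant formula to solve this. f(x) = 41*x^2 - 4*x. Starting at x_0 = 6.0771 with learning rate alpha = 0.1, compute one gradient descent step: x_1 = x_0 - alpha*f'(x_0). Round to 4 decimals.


We compute the gradient at x_0 and apply the update.
f'(x) = 82*x - 4
f'(6.0771) = 82*6.0771 - 4 = 494.3222
x_1 = 6.0771 - 0.1*494.3222 = -43.3551


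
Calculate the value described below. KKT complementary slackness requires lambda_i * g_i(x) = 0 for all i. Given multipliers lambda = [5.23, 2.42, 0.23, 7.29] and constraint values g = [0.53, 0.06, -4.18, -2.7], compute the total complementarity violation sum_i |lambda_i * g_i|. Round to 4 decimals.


KKT complementary slackness check:
lambda_1 * g_1 = 5.23 * 0.53 = 2.7719
lambda_2 * g_2 = 2.42 * 0.06 = 0.1452
lambda_3 * g_3 = 0.23 * -4.18 = -0.9614
lambda_4 * g_4 = 7.29 * -2.7 = -19.683
Total violation = 2.7719 + 0.1452 + 0.9614 + 19.683 = 23.5615


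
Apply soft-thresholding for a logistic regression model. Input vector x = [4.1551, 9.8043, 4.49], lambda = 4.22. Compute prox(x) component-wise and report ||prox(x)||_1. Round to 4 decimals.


Soft-thresholding with lambda = 4.22:
prox(4.1551) = sign(4.1551)*max(|4.1551| - 4.22, 0) = 0.0
prox(9.8043) = sign(9.8043)*max(|9.8043| - 4.22, 0) = 5.5843
prox(4.49) = sign(4.49)*max(|4.49| - 4.22, 0) = 0.27
prox(x) = [0.0, 5.5843, 0.27]
||prox(x)||_1 = 0.0 + 5.5843 + 0.27 = 5.8543


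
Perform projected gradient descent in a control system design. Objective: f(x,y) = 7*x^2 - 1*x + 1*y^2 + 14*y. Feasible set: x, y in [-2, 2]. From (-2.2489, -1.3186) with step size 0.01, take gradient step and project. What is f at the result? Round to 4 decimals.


Step 1: Compute gradient at (-2.2489, -1.3186).
grad_x = 2*7*-2.2489 - 1 = -32.4846
grad_y = 2*1*-1.3186 + 14 = 11.3628
Step 2: Gradient step.
x_raw = -2.2489 - 0.01*-32.4846 = -1.9241
y_raw = -1.3186 - 0.01*11.3628 = -1.4322
Step 3: Project onto [-2, 2].
x_proj = clip(-1.9241) = -1.9241
y_proj = clip(-1.4322) = -1.4322
Step 4: Evaluate f.
f(-1.9241, -1.4322) = 9.838


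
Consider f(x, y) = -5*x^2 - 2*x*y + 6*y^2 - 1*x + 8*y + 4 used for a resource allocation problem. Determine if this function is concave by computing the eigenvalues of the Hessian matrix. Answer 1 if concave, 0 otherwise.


The Hessian of f(x,y) = -5*x^2 - 2*x*y + 6*y^2 - 1*x + 8*y + 4 is:
H = [[-10, -2], [-2, 12]]
Trace = -10 + 12 = 2
Determinant = -10*12 - (-2)^2 = -124
Discriminant = (2)^2 - 4*-124 = 500.0
Eigenvalues: lambda_1 = -10.1803, lambda_2 = 12.1803
The function is not concave.

0


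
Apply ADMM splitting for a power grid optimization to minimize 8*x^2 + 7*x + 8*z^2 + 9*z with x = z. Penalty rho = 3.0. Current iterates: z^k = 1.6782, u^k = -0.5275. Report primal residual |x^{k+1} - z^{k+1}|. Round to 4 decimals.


ADMM iteration with rho = 3.0, z^k = 1.6782, u^k = -0.5275
Step 1: x-update.
Minimize 8*x^2 + 7*x + (3.0/2)*(x - 1.6782 - 0.5275)^2
FOC: (2*8 + 3.0)*x = -7 + 3.0*(1.6782 + 0.5275)
x^{k+1} = -0.0202
Step 2: z-update.
Minimize 8*z^2 + 9*z + (3.0/2)*(-0.0202 - z - 0.5275)^2
FOC: (2*8 + 3.0)*z = -9 + 3.0*(-0.0202 - 0.5275)
z^{k+1} = -0.5602
Step 3: u-update.
u^{k+1} = -0.5275 - 0.0202 + 0.5602 = 0.0125
Step 4: Primal residual = |-0.0202 + 0.5602| = 0.54


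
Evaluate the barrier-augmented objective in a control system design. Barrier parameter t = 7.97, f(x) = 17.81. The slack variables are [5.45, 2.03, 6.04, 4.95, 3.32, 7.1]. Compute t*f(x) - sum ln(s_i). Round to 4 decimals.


Step 1: Compute log-barrier.
ln values: [1.6956, 0.708, 1.7984, 1.5994, 1.2, 1.9601]
phi = -(1.6956 + 0.708 + 1.7984 + 1.5994 + 1.2 + 1.9601) = -8.9615
Step 2: Compute augmented objective.
t*f(x) = 7.97*17.81 = 141.9457
Total = 141.9457 - 8.9615 = 132.9842


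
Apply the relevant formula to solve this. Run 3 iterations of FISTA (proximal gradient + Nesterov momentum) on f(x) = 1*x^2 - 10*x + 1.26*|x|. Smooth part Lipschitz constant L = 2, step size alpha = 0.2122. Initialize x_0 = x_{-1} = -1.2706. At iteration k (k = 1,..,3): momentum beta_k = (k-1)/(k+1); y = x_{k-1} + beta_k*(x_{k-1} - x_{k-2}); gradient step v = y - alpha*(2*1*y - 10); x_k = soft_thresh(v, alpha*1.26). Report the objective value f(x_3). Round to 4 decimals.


FISTA on f(x) = 1*x^2 - 10*x + 1.26*|x|
L = 2, alpha = 0.2122
Iteration 1: beta = 0.0, y = -1.2706 + 0.0*(-1.2706 + 1.2706) = -1.2706
  grad(y) = -12.5412, v = y - alpha*grad = 1.3906
  prox(v) = soft_thresh(1.3906, 0.2674) = 1.1233
Iteration 2: beta = 0.3333, y = 1.1233 + 0.3333*(1.1233 + 1.2706) = 1.9212
  grad(y) = -6.1575, v = y - alpha*grad = 3.2279
  prox(v) = soft_thresh(3.2279, 0.2674) = 2.9605
Iteration 3: beta = 0.5, y = 2.9605 + 0.5*(2.9605 - 1.1233) = 3.8791
  grad(y) = -2.2418, v = y - alpha*grad = 4.3548
  prox(v) = soft_thresh(4.3548, 0.2674) = 4.0874
f(x_3) = 1*4.0874^2 - 10*4.0874 + 1.26*|4.0874| = -19.0171


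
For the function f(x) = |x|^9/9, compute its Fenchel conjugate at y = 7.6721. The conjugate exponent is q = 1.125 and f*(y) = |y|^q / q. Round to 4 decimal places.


The conjugate exponent q satisfies 1/p + 1/q = 1.
p = 9, so q = 9/(9 - 1) = 1.125
|y|^q = 7.6721^1.125 = 9.8976
f*(7.6721) = 9.8976 / 1.125 = 8.7978


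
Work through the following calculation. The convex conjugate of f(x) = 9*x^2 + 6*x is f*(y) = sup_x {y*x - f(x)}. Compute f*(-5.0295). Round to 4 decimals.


f*(y) = sup_x {y*x - a*x^2 - b*x} = sup_x {(y-b)*x - a*x^2}
FOC: (y - b) - 2a*x = 0 => x* = (y - b)/(2a)
x* = (-5.0295 - 6)/(2*9) = -0.6128
f*(-5.0295) = (y-b)^2/(4a) = (-5.0295 - 6)^2/(4*9)
= 121.6499/36 = 3.3792


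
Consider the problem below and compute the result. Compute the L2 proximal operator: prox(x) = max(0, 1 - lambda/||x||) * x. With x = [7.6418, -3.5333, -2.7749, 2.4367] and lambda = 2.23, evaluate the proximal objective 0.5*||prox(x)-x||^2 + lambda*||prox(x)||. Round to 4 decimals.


Step 1: Compute ||x||.
||x|| = 9.1934
Step 2: Compute scaling factor.
scale = max(0, 1 - 2.23/9.1934) = 0.7574
Step 3: prox(x) = [5.7882, -2.6762, -2.1018, 1.8456]
||prox(x)|| = 6.9634
Step 4: Proximal objective.
0.5*||prox-x||^2 = 2.4865
lambda*||prox|| = 15.5284
Total = 18.0149


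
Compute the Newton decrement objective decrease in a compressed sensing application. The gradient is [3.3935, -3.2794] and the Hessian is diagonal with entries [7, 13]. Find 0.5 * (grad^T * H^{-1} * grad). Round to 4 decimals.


Step 1: H is diagonal, so H^(-1) * g = [0.4848, -0.2523].
Step 2: g^T H^(-1) g = sum_i g_i^2 / H_ii
  = (3.3935)^2/7 + (-3.2794)^2/13
  = 1.6451 + 0.8273 = 2.4724
Step 3: Objective decrease = 0.5 * g^T H^(-1) g = 1.2362


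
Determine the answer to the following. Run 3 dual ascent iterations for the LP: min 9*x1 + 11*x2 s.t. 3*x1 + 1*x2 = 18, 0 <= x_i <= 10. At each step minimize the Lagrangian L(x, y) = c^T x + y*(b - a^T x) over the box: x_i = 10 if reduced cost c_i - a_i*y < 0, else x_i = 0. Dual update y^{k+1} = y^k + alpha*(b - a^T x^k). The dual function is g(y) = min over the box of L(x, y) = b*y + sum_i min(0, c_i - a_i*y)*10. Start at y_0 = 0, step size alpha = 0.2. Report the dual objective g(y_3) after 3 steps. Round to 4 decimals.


Dual ascent for LP: min 9*x1 + 11*x2, 3*x1 + 1*x2 = 18, 0 <= x_i <= 10
Step 1: y^k = 0.0, reduced costs: (9.0, 11.0)
  x^k = (0.0, 0.0), subgradient = b - a^T x = 18.0
  y^{k+1} = 0.0 + 0.2*18.0 = 3.6
Step 2: y^k = 3.6, reduced costs: (-1.8, 7.4)
  x^k = (10.0, 0.0), subgradient = b - a^T x = -12.0
  y^{k+1} = 3.6 + 0.2*-12.0 = 1.2
Step 3: y^k = 1.2, reduced costs: (5.4, 9.8)
  x^k = (0.0, 0.0), subgradient = b - a^T x = 18.0
  y^{k+1} = 1.2 + 0.2*18.0 = 4.8
Dual objective at y_3 = 4.8: reduced costs (-5.4, 6.2), box minimizer x = (10.0, 0.0)
g(y_3) = b*y + (c1 - a1*y)*x1 + (c2 - a2*y)*x2 = 18*4.8 + (-5.4)*10.0 + 6.2*0.0 = 86.4 - 54.0 + 0.0 = 32.4


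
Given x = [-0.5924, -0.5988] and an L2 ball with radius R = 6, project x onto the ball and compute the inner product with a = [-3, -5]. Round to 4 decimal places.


Step 1: Compute ||x|| (intermediates to 6 decimals).
||x|| = sqrt((-0.5924)^2 + (-0.5988)^2) = 0.842318
Step 2: Project.
Since ||x|| <= R, proj = x (no scaling needed).
proj(x) = [-0.5924, -0.5988]
Step 3: Dot product.
a^T * proj(x) = -3*(-0.5924) - 5*(-0.5988) = 4.7712


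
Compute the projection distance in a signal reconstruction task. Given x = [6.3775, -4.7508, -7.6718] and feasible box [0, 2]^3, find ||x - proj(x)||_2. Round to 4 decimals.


Project each component onto [0, 2].
clip(6.3775) = 2.0, clip(-4.7508) = 0.0, clip(-7.6718) = 0.0
Projection = [2.0, 0.0, 0.0]
Squared diffs: [19.1625, 22.5701, 58.8565]
Distance = sqrt(100.5891) = 10.0294


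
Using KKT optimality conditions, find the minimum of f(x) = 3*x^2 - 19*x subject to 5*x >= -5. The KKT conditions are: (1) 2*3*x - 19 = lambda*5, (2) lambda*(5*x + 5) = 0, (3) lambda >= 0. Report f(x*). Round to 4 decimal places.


Step 1: Try lambda = 0 (constraint inactive).
Stationarity: 2*3*x - 19 = 0
x* = 19/(2*3) = 19/6 = 3.1667 (rounded; the exact value 19/6 is used below)
Check constraint: 5*3.1667 = 15.8335 >= -5 -- satisfied.
Step 2: Compute optimal value.
f(x*) = 3*(19/6)^2 - 19*(19/6) = -30.0833


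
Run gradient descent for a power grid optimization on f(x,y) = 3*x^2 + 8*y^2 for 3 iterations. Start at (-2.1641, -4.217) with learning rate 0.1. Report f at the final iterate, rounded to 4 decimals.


Gradient descent on f(x,y) = 3*x^2 + 8*y^2.
Starting point: (-2.1641, -4.217), alpha = 0.1
Step 1: grad_x = 2*3*-2.1641 = -12.9846, grad_y = 2*8*-4.217 = -67.472
  x_1 = -2.1641 - 0.1*-12.9846 = -0.8656
  y_1 = -4.217 - 0.1*-67.472 = 2.5302
Step 2: grad_x = 2*3*-0.8656 = -5.1938, grad_y = 2*8*2.5302 = 40.4832
  x_2 = -0.8656 - 0.1*-5.1938 = -0.3463
  y_2 = 2.5302 - 0.1*40.4832 = -1.5181
Step 3: grad_x = 2*3*-0.3463 = -2.0775, grad_y = 2*8*-1.5181 = -24.2899
  x_3 = -0.3463 - 0.1*-2.0775 = -0.1385
  y_3 = -1.5181 - 0.1*-24.2899 = 0.9109
f(-0.1385, 0.9109) = 3*(-0.1385)^2 + 8*0.9109^2 = 6.6951


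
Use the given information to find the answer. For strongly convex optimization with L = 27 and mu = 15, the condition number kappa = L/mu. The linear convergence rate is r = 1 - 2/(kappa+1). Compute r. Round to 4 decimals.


Step 1: Compute the condition number.
kappa = L/mu = 27/15 = 1.8
Step 2: Compute the convergence rate.
r = 1 - 2/(kappa + 1) = 1 - 2*mu/(L + mu) = (L - mu)/(L + mu) = 12/42 = 0.2857


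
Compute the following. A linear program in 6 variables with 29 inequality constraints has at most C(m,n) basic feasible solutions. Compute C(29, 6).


Each vertex corresponds to some choice of n active constraints out of m, so the number of vertices is at most C(m, n) = m! / (n!(m-n)!).
m = 29, n = 6
Numerator: 29 * 28 * 27 * 26 * 25 * 24
Denominator: 6! = 720
C(29, 6) = 475020


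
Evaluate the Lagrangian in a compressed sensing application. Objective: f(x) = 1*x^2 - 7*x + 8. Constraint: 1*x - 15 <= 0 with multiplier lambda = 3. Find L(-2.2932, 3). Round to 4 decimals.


Step 1: Evaluate f(x).
f(-2.2932) = 1*(-2.2932)^2 - 7*(-2.2932) + 8 = 29.3112
Step 2: Evaluate g(x).
g(-2.2932) = 1*-2.2932 - 15 = -17.2932
Step 3: Compute Lagrangian.
L = 29.3112 + 3*-17.2932 = -22.5684


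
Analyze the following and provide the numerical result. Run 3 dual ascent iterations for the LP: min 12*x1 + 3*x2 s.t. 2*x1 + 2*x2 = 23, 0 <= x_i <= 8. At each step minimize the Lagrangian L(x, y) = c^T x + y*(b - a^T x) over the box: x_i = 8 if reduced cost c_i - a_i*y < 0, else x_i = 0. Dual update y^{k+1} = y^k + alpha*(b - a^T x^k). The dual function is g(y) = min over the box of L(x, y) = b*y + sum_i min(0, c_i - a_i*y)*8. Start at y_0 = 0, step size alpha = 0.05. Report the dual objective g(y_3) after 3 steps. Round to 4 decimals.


Dual ascent for LP: min 12*x1 + 3*x2, 2*x1 + 2*x2 = 23, 0 <= x_i <= 8
Step 1: y^k = 0.0, reduced costs: (12.0, 3.0)
  x^k = (0.0, 0.0), subgradient = b - a^T x = 23.0
  y^{k+1} = 0.0 + 0.05*23.0 = 1.15
Step 2: y^k = 1.15, reduced costs: (9.7, 0.7)
  x^k = (0.0, 0.0), subgradient = b - a^T x = 23.0
  y^{k+1} = 1.15 + 0.05*23.0 = 2.3
Step 3: y^k = 2.3, reduced costs: (7.4, -1.6)
  x^k = (0.0, 8.0), subgradient = b - a^T x = 7.0
  y^{k+1} = 2.3 + 0.05*7.0 = 2.65
Dual objective at y_3 = 2.65: reduced costs (6.7, -2.3), box minimizer x = (0.0, 8.0)
g(y_3) = b*y + (c1 - a1*y)*x1 + (c2 - a2*y)*x2 = 23*2.65 + 6.7*0.0 + (-2.3)*8.0 = 60.95 + 0.0 - 18.4 = 42.55


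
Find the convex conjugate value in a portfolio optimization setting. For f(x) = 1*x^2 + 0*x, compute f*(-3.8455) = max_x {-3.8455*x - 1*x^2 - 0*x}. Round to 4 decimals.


f*(y) = sup_x {y*x - a*x^2 - b*x} = sup_x {(y-b)*x - a*x^2}
FOC: (y - b) - 2a*x = 0 => x* = (y - b)/(2a)
x* = (-3.8455 - 0)/(2*1) = -1.9228
f*(-3.8455) = (y-b)^2/(4a) = (-3.8455 - 0)^2/(4*1)
= 14.7879/4 = 3.697


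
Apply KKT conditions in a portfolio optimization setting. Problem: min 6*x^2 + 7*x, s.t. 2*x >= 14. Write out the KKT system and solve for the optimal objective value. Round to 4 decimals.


Step 1: Try lambda = 0 (constraint inactive).
x_unc = -7/(2*6) = -0.5833
Check: 2*-0.5833 = -1.1666 < 14 -- violated!
Step 2: Constraint must be active: 2*x = 14
x* = 14/2 = 7.0
lambda = (2*6*7.0 + 7)/2 = 45.5
Step 3: Compute optimal value.
f(x*) = 6*7.0^2 + 7*7.0 = 343.0


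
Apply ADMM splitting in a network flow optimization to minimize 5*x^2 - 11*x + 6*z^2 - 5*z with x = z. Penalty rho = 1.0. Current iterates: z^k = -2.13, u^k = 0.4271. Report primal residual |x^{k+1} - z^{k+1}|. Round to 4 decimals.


ADMM iteration with rho = 1.0, z^k = -2.13, u^k = 0.4271
Step 1: x-update.
Minimize 5*x^2 - 11*x + (1.0/2)*(x + 2.13 + 0.4271)^2
FOC: (2*5 + 1.0)*x = 11 + 1.0*(-2.13 - 0.4271)
x^{k+1} = 0.7675
Step 2: z-update.
Minimize 6*z^2 - 5*z + (1.0/2)*(0.7675 - z + 0.4271)^2
FOC: (2*6 + 1.0)*z = 5 + 1.0*(0.7675 + 0.4271)
z^{k+1} = 0.4765
Step 3: u-update.
u^{k+1} = 0.4271 + 0.7675 - 0.4765 = 0.7181
Step 4: Primal residual = |0.7675 - 0.4765| = 0.291


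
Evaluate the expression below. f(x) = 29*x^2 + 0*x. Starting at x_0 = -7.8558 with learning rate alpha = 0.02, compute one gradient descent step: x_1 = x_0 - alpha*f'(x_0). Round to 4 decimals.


We compute the gradient at x_0 and apply the update.
f'(x) = 58*x + 0
f'(-7.8558) = 58*-7.8558 + 0 = -455.6364
x_1 = -7.8558 - 0.02*-455.6364 = 1.2569


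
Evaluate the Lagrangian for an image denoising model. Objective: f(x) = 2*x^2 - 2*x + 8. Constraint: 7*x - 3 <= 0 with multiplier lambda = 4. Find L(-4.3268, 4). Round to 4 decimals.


Step 1: Evaluate f(x).
f(-4.3268) = 2*(-4.3268)^2 - 2*(-4.3268) + 8 = 54.096
Step 2: Evaluate g(x).
g(-4.3268) = 7*-4.3268 - 3 = -33.2876
Step 3: Compute Lagrangian.
L = 54.096 + 4*-33.2876 = -79.0544


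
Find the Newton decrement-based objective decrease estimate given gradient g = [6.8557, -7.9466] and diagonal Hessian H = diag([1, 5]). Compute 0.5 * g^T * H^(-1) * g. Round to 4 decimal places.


Step 1: H is diagonal, so H^(-1) * g = [6.8557, -1.5893].
Step 2: g^T H^(-1) g = sum_i g_i^2 / H_ii
  = (6.8557)^2/1 + (-7.9466)^2/5
  = 47.0006 + 12.6297 = 59.6303
Step 3: Objective decrease = 0.5 * g^T H^(-1) g = 29.8152


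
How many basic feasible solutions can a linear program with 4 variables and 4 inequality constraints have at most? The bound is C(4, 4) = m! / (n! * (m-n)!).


Each vertex corresponds to some choice of n active constraints out of m, so the number of vertices is at most C(m, n) = m! / (n!(m-n)!).
m = 4, n = 4
Numerator: 4 * 3 * 2 * 1
Denominator: 4! = 24
C(4, 4) = 1


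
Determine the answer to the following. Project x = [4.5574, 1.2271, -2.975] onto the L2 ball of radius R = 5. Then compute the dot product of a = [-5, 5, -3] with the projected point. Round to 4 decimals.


Step 1: Compute ||x|| (intermediates to 6 decimals).
||x|| = sqrt(4.5574^2 + 1.2271^2 + (-2.975)^2) = 5.579094
Step 2: Project.
Since ||x|| > R, scale = R/||x|| = 5/5.579094 = 0.896203, proj(x) = scale * x
proj(x) = [4.084356, 1.099731, -2.666204]
Step 3: Dot product.
a^T * proj(x) = -5*4.084356 + 5*1.099731 - 3*(-2.666204) = -6.9245


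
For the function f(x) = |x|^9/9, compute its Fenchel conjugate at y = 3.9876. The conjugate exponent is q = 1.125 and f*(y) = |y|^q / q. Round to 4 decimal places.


The conjugate exponent q satisfies 1/p + 1/q = 1.
p = 9, so q = 9/(9 - 1) = 1.125
|y|^q = 3.9876^1.125 = 4.7402
f*(3.9876) = 4.7402 / 1.125 = 4.2135


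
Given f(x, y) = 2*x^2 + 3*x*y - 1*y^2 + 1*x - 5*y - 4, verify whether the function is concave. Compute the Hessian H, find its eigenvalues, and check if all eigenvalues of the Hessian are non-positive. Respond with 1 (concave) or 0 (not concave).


The Hessian of f(x,y) = 2*x^2 + 3*x*y - 1*y^2 + 1*x - 5*y - 4 is:
H = [[4, 3], [3, -2]]
Trace = 4 - 2 = 2
Determinant = 4*-2 - (3)^2 = -17
Discriminant = (2)^2 - 4*-17 = 72.0
Eigenvalues: lambda_1 = -3.2426, lambda_2 = 5.2426
The function is not concave.

0


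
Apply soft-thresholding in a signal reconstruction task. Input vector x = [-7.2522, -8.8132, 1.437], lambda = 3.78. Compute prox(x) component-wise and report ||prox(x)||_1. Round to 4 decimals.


Soft-thresholding with lambda = 3.78:
prox(-7.2522) = sign(-7.2522)*max(|-7.2522| - 3.78, 0) = -3.4722
prox(-8.8132) = sign(-8.8132)*max(|-8.8132| - 3.78, 0) = -5.0332
prox(1.437) = sign(1.437)*max(|1.437| - 3.78, 0) = 0.0
prox(x) = [-3.4722, -5.0332, 0.0]
||prox(x)||_1 = 3.4722 + 5.0332 + 0.0 = 8.5054


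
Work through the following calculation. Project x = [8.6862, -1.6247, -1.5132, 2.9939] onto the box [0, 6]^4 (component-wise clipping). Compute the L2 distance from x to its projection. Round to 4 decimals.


Project each component onto [0, 6].
clip(8.6862) = 6.0, clip(-1.6247) = 0.0, clip(-1.5132) = 0.0, clip(2.9939) = 2.9939
Projection = [6.0, 0.0, 0.0, 2.9939]
Squared diffs: [7.2157, 2.6397, 2.2898, 0.0]
Distance = sqrt(12.1452) = 3.485


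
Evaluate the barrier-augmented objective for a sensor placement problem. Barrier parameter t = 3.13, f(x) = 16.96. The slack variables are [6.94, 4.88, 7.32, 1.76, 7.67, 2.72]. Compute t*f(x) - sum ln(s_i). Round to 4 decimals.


Step 1: Compute log-barrier.
ln values: [1.9373, 1.5851, 1.9906, 0.5653, 2.0373, 1.0006]
phi = -(1.9373 + 1.5851 + 1.9906 + 0.5653 + 2.0373 + 1.0006) = -9.1163
Step 2: Compute augmented objective.
t*f(x) = 3.13*16.96 = 53.0848
Total = 53.0848 - 9.1163 = 43.9685


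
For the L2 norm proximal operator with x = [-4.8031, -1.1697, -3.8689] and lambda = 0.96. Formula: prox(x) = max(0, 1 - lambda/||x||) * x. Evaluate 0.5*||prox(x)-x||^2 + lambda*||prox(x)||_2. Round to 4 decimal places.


Step 1: Compute ||x||.
||x|| = 6.2774
Step 2: Compute scaling factor.
scale = max(0, 1 - 0.96/6.2774) = 0.8471
Step 3: prox(x) = [-4.0686, -0.9908, -3.2772]
||prox(x)|| = 5.3174
Step 4: Proximal objective.
0.5*||prox-x||^2 = 0.4608
lambda*||prox|| = 5.1047
Total = 5.5656


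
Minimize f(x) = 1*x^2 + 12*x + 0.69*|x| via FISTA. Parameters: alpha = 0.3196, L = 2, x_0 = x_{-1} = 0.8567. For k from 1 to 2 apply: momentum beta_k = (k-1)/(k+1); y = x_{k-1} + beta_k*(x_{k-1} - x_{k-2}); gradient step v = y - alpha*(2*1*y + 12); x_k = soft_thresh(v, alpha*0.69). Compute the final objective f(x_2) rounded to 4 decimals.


FISTA on f(x) = 1*x^2 + 12*x + 0.69*|x|
L = 2, alpha = 0.3196
Iteration 1: beta = 0.0, y = 0.8567 + 0.0*(0.8567 - 0.8567) = 0.8567
  grad(y) = 13.7134, v = y - alpha*grad = -3.5261
  prox(v) = soft_thresh(-3.5261, 0.2205) = -3.3056
Iteration 2: beta = 0.3333, y = -3.3056 + 0.3333*(-3.3056 - 0.8567) = -4.693
  grad(y) = 2.614, v = y - alpha*grad = -5.5284
  prox(v) = soft_thresh(-5.5284, 0.2205) = -5.3079
f(x_2) = 1*(-5.3079)^2 + 12*(-5.3079) + 0.69*|-5.3079| = -31.8586


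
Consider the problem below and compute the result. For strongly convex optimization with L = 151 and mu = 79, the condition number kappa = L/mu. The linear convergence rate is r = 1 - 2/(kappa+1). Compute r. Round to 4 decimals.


Step 1: Compute the condition number.
kappa = L/mu = 151/79 = 1.9114
Step 2: Compute the convergence rate.
r = 1 - 2/(kappa + 1) = 1 - 2*mu/(L + mu) = (L - mu)/(L + mu) = 72/230 = 0.313


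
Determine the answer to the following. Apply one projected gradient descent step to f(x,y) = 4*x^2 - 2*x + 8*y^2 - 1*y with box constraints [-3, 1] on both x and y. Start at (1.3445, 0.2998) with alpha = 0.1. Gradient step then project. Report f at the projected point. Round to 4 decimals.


Step 1: Compute gradient at (1.3445, 0.2998).
grad_x = 2*4*1.3445 - 2 = 8.756
grad_y = 2*8*0.2998 - 1 = 3.7968
Step 2: Gradient step.
x_raw = 1.3445 - 0.1*8.756 = 0.4689
y_raw = 0.2998 - 0.1*3.7968 = -0.0799
Step 3: Project onto [-3, 1].
x_proj = clip(0.4689) = 0.4689
y_proj = clip(-0.0799) = -0.0799
Step 4: Evaluate f.
f(0.4689, -0.0799) = 0.0726


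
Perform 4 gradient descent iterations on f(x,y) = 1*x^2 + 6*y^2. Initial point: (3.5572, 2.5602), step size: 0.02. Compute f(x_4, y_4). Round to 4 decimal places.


Gradient descent on f(x,y) = 1*x^2 + 6*y^2.
Starting point: (3.5572, 2.5602), alpha = 0.02
Step 1: grad_x = 2*1*3.5572 = 7.1144, grad_y = 2*6*2.5602 = 30.7224
  x_1 = 3.5572 - 0.02*7.1144 = 3.4149
  y_1 = 2.5602 - 0.02*30.7224 = 1.9458
Step 2: grad_x = 2*1*3.4149 = 6.8298, grad_y = 2*6*1.9458 = 23.349
  x_2 = 3.4149 - 0.02*6.8298 = 3.2783
  y_2 = 1.9458 - 0.02*23.349 = 1.4788
Step 3: grad_x = 2*1*3.2783 = 6.5566, grad_y = 2*6*1.4788 = 17.7453
  x_3 = 3.2783 - 0.02*6.5566 = 3.1472
  y_3 = 1.4788 - 0.02*17.7453 = 1.1239
Step 4: grad_x = 2*1*3.1472 = 6.2944, grad_y = 2*6*1.1239 = 13.4864
  x_4 = 3.1472 - 0.02*6.2944 = 3.0213
  y_4 = 1.1239 - 0.02*13.4864 = 0.8541
f(3.0213, 0.8541) = 1*3.0213^2 + 6*0.8541^2 = 13.5055


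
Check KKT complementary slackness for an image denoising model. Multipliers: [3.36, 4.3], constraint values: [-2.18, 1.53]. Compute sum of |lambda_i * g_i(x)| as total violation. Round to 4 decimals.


KKT complementary slackness check:
lambda_1 * g_1 = 3.36 * -2.18 = -7.3248
lambda_2 * g_2 = 4.3 * 1.53 = 6.579
Total violation = 7.3248 + 6.579 = 13.9038


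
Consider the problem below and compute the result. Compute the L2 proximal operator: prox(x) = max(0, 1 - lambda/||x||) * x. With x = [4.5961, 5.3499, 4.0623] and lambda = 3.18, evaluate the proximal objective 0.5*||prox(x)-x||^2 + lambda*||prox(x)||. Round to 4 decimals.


Step 1: Compute ||x||.
||x|| = 8.1393
Step 2: Compute scaling factor.
scale = max(0, 1 - 3.18/8.1393) = 0.6093
Step 3: prox(x) = [2.8004, 3.2597, 2.4752]
||prox(x)|| = 4.9593
Step 4: Proximal objective.
0.5*||prox-x||^2 = 5.0562
lambda*||prox|| = 15.7706
Total = 20.8267


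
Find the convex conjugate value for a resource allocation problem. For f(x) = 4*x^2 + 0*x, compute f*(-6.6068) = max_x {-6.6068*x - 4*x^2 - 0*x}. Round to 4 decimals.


f*(y) = sup_x {y*x - a*x^2 - b*x} = sup_x {(y-b)*x - a*x^2}
FOC: (y - b) - 2a*x = 0 => x* = (y - b)/(2a)
x* = (-6.6068 - 0)/(2*4) = -0.8259
f*(-6.6068) = (y-b)^2/(4a) = (-6.6068 - 0)^2/(4*4)
= 43.6498/16 = 2.7281


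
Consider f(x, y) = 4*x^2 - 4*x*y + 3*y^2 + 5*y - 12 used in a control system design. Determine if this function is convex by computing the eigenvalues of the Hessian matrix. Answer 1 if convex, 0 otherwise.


The Hessian of f(x,y) = 4*x^2 - 4*x*y + 3*y^2 + 5*y - 12 is:
H = [[8, -4], [-4, 6]]
Trace = 8 + 6 = 14
Determinant = 8*6 - (-4)^2 = 32
Discriminant = (14)^2 - 4*32 = 68.0
Eigenvalues: lambda_1 = 2.8769, lambda_2 = 11.1231
The function is convex.

1


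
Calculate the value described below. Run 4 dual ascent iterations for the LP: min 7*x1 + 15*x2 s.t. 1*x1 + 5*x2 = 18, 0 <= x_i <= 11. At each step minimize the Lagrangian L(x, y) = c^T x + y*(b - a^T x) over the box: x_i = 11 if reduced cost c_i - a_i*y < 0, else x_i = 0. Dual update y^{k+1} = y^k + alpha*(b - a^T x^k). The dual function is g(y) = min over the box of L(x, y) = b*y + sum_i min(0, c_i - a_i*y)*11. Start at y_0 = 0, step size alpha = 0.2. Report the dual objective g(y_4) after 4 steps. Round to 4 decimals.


Dual ascent for LP: min 7*x1 + 15*x2, 1*x1 + 5*x2 = 18, 0 <= x_i <= 11
Step 1: y^k = 0.0, reduced costs: (7.0, 15.0)
  x^k = (0.0, 0.0), subgradient = b - a^T x = 18.0
  y^{k+1} = 0.0 + 0.2*18.0 = 3.6
Step 2: y^k = 3.6, reduced costs: (3.4, -3.0)
  x^k = (0.0, 11.0), subgradient = b - a^T x = -37.0
  y^{k+1} = 3.6 + 0.2*-37.0 = -3.8
Step 3: y^k = -3.8, reduced costs: (10.8, 34.0)
  x^k = (0.0, 0.0), subgradient = b - a^T x = 18.0
  y^{k+1} = -3.8 + 0.2*18.0 = -0.2
Step 4: y^k = -0.2, reduced costs: (7.2, 16.0)
  x^k = (0.0, 0.0), subgradient = b - a^T x = 18.0
  y^{k+1} = -0.2 + 0.2*18.0 = 3.4
Dual objective at y_4 = 3.4: reduced costs (3.6, -2.0), box minimizer x = (0.0, 11.0)
g(y_4) = b*y + (c1 - a1*y)*x1 + (c2 - a2*y)*x2 = 18*3.4 + 3.6*0.0 + (-2.0)*11.0 = 61.2 + 0.0 - 22.0 = 39.2


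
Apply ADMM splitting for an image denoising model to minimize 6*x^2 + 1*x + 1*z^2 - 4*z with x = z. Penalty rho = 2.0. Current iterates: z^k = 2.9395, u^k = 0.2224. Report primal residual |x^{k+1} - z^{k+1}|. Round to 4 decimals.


ADMM iteration with rho = 2.0, z^k = 2.9395, u^k = 0.2224
Step 1: x-update.
Minimize 6*x^2 + 1*x + (2.0/2)*(x - 2.9395 + 0.2224)^2
FOC: (2*6 + 2.0)*x = -1 + 2.0*(2.9395 - 0.2224)
x^{k+1} = 0.3167
Step 2: z-update.
Minimize 1*z^2 - 4*z + (2.0/2)*(0.3167 - z + 0.2224)^2
FOC: (2*1 + 2.0)*z = 4 + 2.0*(0.3167 + 0.2224)
z^{k+1} = 1.2696
Step 3: u-update.
u^{k+1} = 0.2224 + 0.3167 - 1.2696 = -0.7304
Step 4: Primal residual = |0.3167 - 1.2696| = 0.9528


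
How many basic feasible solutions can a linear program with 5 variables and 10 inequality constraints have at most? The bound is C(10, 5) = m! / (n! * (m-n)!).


Each vertex corresponds to some choice of n active constraints out of m, so the number of vertices is at most C(m, n) = m! / (n!(m-n)!).
m = 10, n = 5
Numerator: 10 * 9 * 8 * 7 * 6
Denominator: 5! = 120
C(10, 5) = 252


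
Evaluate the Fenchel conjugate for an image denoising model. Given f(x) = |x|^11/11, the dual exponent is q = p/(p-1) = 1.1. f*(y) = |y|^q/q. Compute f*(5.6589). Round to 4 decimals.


The conjugate exponent q satisfies 1/p + 1/q = 1.
p = 11, so q = 11/(11 - 1) = 1.1
|y|^q = 5.6589^1.1 = 6.7298
f*(5.6589) = 6.7298 / 1.1 = 6.118


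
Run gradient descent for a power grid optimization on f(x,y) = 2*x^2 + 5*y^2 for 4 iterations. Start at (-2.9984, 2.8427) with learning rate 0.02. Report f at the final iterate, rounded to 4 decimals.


Gradient descent on f(x,y) = 2*x^2 + 5*y^2.
Starting point: (-2.9984, 2.8427), alpha = 0.02
Step 1: grad_x = 2*2*-2.9984 = -11.9936, grad_y = 2*5*2.8427 = 28.427
  x_1 = -2.9984 - 0.02*-11.9936 = -2.7585
  y_1 = 2.8427 - 0.02*28.427 = 2.2742
Step 2: grad_x = 2*2*-2.7585 = -11.0341, grad_y = 2*5*2.2742 = 22.7416
  x_2 = -2.7585 - 0.02*-11.0341 = -2.5378
  y_2 = 2.2742 - 0.02*22.7416 = 1.8193
Step 3: grad_x = 2*2*-2.5378 = -10.1514, grad_y = 2*5*1.8193 = 18.1933
  x_3 = -2.5378 - 0.02*-10.1514 = -2.3348
  y_3 = 1.8193 - 0.02*18.1933 = 1.4555
Step 4: grad_x = 2*2*-2.3348 = -9.3393, grad_y = 2*5*1.4555 = 14.5546
  x_4 = -2.3348 - 0.02*-9.3393 = -2.148
  y_4 = 1.4555 - 0.02*14.5546 = 1.1644
f(-2.148, 1.1644) = 2*(-2.148)^2 + 5*1.1644^2 = 16.0069


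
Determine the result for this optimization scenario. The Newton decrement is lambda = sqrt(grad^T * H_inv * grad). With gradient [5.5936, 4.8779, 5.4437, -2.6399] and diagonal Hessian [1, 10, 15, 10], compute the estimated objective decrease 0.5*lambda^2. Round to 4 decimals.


Step 1: H is diagonal, so H^(-1) * g = [5.5936, 0.4878, 0.3629, -0.264].
Step 2: g^T H^(-1) g = sum_i g_i^2 / H_ii
  = (5.5936)^2/1 + (4.8779)^2/10 + (5.4437)^2/15 + (-2.6399)^2/10
  = 31.2884 + 2.3794 + 1.9756 + 0.6969 = 36.3403
Step 3: Objective decrease = 0.5 * g^T H^(-1) g = 18.1701


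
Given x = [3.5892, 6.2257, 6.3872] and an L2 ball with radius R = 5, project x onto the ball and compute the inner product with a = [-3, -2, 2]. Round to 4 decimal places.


Step 1: Compute ||x|| (intermediates to 6 decimals).
||x|| = sqrt(3.5892^2 + 6.2257^2 + 6.3872^2) = 9.614469
Step 2: Project.
Since ||x|| > R, scale = R/||x|| = 5/9.614469 = 0.52005, proj(x) = scale * x
proj(x) = [1.866563, 3.237675, 3.321663]
Step 3: Dot product.
a^T * proj(x) = -3*1.866563 - 2*3.237675 + 2*3.321663 = -5.4317


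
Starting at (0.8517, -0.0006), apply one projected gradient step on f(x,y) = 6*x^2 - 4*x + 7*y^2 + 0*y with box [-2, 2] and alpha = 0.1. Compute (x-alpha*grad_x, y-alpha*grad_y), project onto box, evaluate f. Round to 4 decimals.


Step 1: Compute gradient at (0.8517, -0.0006).
grad_x = 2*6*0.8517 - 4 = 6.2204
grad_y = 2*7*-0.0006 + 0 = -0.0084
Step 2: Gradient step.
x_raw = 0.8517 - 0.1*6.2204 = 0.2297
y_raw = -0.0006 - 0.1*-0.0084 = 0.0002
Step 3: Project onto [-2, 2].
x_proj = clip(0.2297) = 0.2297
y_proj = clip(0.0002) = 0.0002
Step 4: Evaluate f.
f(0.2297, 0.0002) = -0.6022
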